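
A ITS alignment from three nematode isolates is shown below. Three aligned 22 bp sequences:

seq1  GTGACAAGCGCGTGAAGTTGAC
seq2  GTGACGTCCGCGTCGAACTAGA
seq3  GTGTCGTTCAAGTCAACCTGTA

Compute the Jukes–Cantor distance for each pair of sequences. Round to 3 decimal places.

d(seq1,seq2) = 0.699, d(seq1,seq3) = 0.824, d(seq2,seq3) = 0.497

seq1–seq2: 10/22 sites differ → p ≈ 0.454545, d = −0.75 ln(1 − 0.60606) = 0.698667 ≈ 0.699.
seq1–seq3: 11/22 sites differ → p = 0.5, d = −0.75 ln(1 − 0.666667) = 0.823960 ≈ 0.824.
seq2–seq3: 8/22 sites differ → p ≈ 0.363636, d = −0.75 ln(1 − 0.484848) = 0.497470 ≈ 0.497.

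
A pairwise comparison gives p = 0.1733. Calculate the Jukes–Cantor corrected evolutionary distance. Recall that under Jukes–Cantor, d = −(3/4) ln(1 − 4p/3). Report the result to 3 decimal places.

d = −(3/4) ln(1 − 4p/3) = −0.75 ln(1 − 0.231067) = −0.75 ln(0.768933)
  = −0.75 × (-0.262751) = 0.197063 substitutions/site.

0.197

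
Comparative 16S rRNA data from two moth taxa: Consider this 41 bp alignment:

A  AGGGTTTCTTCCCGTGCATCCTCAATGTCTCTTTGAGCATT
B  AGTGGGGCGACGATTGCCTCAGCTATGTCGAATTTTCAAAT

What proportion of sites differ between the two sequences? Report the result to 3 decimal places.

The sequences differ at 21 of 41 positions.
p = 21/41 = 0.512195… ≈ 0.512 (to 3 d.p.).

0.512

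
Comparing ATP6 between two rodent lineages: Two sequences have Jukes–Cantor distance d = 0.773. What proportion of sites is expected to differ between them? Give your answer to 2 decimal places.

0.48

p = (3/4)(1 − e^(−4d/3)) = 0.75 × (1 − e^(-1.030667)) = 0.75 × (1 − 0.356769) = 0.482423.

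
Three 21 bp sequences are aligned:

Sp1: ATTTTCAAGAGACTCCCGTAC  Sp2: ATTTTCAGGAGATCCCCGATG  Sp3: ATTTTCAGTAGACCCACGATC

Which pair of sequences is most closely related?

Sp2 and Sp3

Sp1–Sp2: 6/21 differ, p = 0.286, d = 0.360.
Sp1–Sp3: 6/21 differ, p = 0.286, d = 0.360.
Sp2–Sp3: 4/21 differ, p = 0.190, d = 0.220.
The smallest distance is between Sp2 and Sp3.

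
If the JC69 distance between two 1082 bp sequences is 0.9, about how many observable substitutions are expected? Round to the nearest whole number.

567

Invert JC69: p = (3/4)(1 − e^(−4d/3)) = 0.75 × (1 − e^(-1.2)) = 0.75 × (1 − 0.301194) = 0.524105.
Expected differing sites = pL ≈ 0.524105 × 1082 = 567.08161 ≈ 567.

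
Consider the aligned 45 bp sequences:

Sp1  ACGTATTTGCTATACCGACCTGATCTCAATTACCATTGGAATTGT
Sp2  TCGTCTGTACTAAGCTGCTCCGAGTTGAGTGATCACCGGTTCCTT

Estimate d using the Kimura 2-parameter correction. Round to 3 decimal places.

0.920

Of 45 sites, 12 differences are transitions and 11 are transversions, so P = 12/45 ≈ 0.266667 and Q = 11/45 ≈ 0.244444.
Under the Kimura two-parameter model, d = −½ ln(1 − 2P − Q) − ¼ ln(1 − 2Q).
1 − 2P − Q = 0.222222, giving −½ ln(0.222222) = 0.752039.
1 − 2Q = 0.511112, giving −¼ ln(0.511112) = 0.167792.
d = 0.752039 + 0.167792 = 0.919831.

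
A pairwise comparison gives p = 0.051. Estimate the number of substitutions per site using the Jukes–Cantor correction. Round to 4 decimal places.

d = −(3/4) ln(1 − 4p/3) = −0.75 ln(1 − 0.068) = −0.75 ln(0.932)
  = −0.75 × (-0.070422) = 0.052817 substitutions/site.

0.0528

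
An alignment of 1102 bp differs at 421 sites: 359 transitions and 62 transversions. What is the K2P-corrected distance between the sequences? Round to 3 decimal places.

0.645

P = 359/1102 ≈ 0.325771 and Q = 62/1102 ≈ 0.056261.
Under the Kimura two-parameter model, d = −½ ln(1 − 2P − Q) − ¼ ln(1 − 2Q).
1 − 2P − Q = 0.292197, giving −½ ln(0.292197) = 0.615164.
1 − 2Q = 0.887478, giving −¼ ln(0.887478) = 0.029843.
d = 0.615164 + 0.029843 = 0.645007.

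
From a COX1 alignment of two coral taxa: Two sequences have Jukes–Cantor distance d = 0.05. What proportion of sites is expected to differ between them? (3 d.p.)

0.048

p = (3/4)(1 − e^(−4d/3)) = 0.75 × (1 − e^(-0.066667)) = 0.75 × (1 − 0.935507) = 0.048370.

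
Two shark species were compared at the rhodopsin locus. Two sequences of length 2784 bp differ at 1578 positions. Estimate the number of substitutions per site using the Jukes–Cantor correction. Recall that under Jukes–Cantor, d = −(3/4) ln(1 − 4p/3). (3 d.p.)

1.057

p = 1578/2784 ≈ 0.56681.
d = −(3/4) ln(1 − 4p/3) = −0.75 ln(1 − 0.755747) = −0.75 ln(0.244253)
  = −0.75 × (-1.409551) = 1.057163 substitutions/site.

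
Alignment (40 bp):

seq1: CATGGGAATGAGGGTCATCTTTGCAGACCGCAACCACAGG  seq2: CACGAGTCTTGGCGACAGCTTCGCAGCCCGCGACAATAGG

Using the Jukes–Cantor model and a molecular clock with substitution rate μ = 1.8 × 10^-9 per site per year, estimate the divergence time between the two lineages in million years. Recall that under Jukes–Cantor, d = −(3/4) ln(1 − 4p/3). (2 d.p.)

The sequences differ at 14 of 40 sites, so p = 14/40 = 0.35.
d = −(3/4) ln(1 − 4p/3) = −0.75 ln(1 − 0.466667) = −0.75 ln(0.533333)
  = −0.75 × (-0.628609) = 0.471457 substitutions/site.
Under a molecular clock d = 2μt, so t = d/(2μ) = 0.471457 / (2 × 1.8 × 10^-9) = 130.96 million years.

130.96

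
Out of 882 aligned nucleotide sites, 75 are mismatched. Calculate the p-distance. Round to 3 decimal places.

p = 75/882 = 0.085034… ≈ 0.085 (to 3 d.p.).

0.085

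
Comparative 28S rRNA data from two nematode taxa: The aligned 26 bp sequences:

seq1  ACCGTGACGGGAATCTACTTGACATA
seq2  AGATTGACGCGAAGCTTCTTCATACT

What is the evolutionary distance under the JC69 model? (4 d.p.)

The sequences differ at 10 of 26 sites (2, 3, 4, 10, 14, 17, 21, 23, 25, 26), so p = 10/26 ≈ 0.384615.
d = −(3/4) ln(1 − 4p/3) = −0.75 ln(1 − 0.51282) = −0.75 ln(0.48718)
  = −0.75 × (-0.719122) = 0.539342 substitutions/site.

0.5393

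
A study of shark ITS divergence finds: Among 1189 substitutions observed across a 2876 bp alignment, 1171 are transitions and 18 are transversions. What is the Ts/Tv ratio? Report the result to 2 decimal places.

65.06

R = 1171/18 = 65.055555… ≈ 65.06 (to 2 d.p.).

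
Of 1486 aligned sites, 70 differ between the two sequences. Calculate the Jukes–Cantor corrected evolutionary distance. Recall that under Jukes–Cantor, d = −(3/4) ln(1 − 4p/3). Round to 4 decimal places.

p = 70/1486 ≈ 0.047106.
d = −(3/4) ln(1 − 4p/3) = −0.75 ln(1 − 0.062808) = −0.75 ln(0.937192)
  = −0.75 × (-0.064867) = 0.048650 substitutions/site.

0.0487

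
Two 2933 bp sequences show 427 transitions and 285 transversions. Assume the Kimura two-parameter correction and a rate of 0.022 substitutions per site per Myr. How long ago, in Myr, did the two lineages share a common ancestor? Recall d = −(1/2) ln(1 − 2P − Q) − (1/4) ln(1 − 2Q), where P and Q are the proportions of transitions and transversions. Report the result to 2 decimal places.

6.81

P = 427/2933 ≈ 0.145585 and Q = 285/2933 ≈ 0.09717.
Under the Kimura two-parameter model, d = −½ ln(1 − 2P − Q) − ¼ ln(1 − 2Q).
1 − 2P − Q = 0.61166, giving −½ ln(0.61166) = 0.245789.
1 − 2Q = 0.80566, giving −¼ ln(0.80566) = 0.054023.
d = 0.245789 + 0.054023 = 0.299812.
Under a molecular clock d = 2μt, so t = d/(2μ) = 0.299812 / (2 × 0.022) = 6.81 Myr.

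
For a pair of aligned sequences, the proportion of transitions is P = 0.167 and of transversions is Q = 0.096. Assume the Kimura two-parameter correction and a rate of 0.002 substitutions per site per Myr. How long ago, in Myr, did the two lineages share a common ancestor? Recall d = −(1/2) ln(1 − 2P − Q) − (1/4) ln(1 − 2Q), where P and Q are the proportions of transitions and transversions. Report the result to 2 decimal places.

Under the Kimura two-parameter model, d = −½ ln(1 − 2P − Q) − ¼ ln(1 − 2Q).
1 − 2P − Q = 0.57, giving −½ ln(0.57) = 0.281059.
1 − 2Q = 0.808, giving −¼ ln(0.808) = 0.053298.
d = 0.281059 + 0.053298 = 0.334357.
Under a molecular clock d = 2μt, so t = d/(2μ) = 0.334357 / (2 × 0.002) = 83.59 Myr.

83.59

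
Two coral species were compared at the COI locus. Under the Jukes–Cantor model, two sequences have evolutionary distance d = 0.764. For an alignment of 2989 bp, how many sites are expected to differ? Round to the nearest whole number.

1432

Invert JC69: p = (3/4)(1 − e^(−4d/3)) = 0.75 × (1 − e^(-1.018667)) = 0.75 × (1 − 0.361076) = 0.479193.
Expected differing sites = pL ≈ 0.479193 × 2989 = 1432.307877 ≈ 1432.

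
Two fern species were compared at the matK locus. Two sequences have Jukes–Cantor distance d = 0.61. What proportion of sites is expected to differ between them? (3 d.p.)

0.417

p = (3/4)(1 − e^(−4d/3)) = 0.75 × (1 − e^(-0.813333)) = 0.75 × (1 − 0.443378) = 0.417467.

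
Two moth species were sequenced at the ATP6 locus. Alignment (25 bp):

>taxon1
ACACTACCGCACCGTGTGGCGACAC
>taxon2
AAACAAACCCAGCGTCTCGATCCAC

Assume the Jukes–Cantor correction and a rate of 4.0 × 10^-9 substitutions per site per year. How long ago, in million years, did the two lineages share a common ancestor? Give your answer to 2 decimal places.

The sequences differ at 10 of 25 sites (2, 5, 7, 9, 12, 16, 18, 20, 21, 22), so p = 10/25 = 0.4.
d = −(3/4) ln(1 − 4p/3) = −0.75 ln(1 − 0.533333) = −0.75 ln(0.466667)
  = −0.75 × (-0.762139) = 0.571604 substitutions/site.
Under a molecular clock d = 2μt, so t = d/(2μ) = 0.571604 / (2 × 4.0 × 10^-9) = 71.45 million years.

71.45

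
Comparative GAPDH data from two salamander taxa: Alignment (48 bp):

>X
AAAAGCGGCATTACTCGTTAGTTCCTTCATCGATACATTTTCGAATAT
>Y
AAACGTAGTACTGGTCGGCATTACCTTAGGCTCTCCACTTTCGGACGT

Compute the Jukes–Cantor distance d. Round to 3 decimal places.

The sequences differ at 21 of 48 sites, so p = 21/48 = 0.4375.
d = −(3/4) ln(1 − 4p/3) = −0.75 ln(1 − 0.583333) = −0.75 ln(0.416667)
  = −0.75 × (-0.875468) = 0.656601 substitutions/site.

0.657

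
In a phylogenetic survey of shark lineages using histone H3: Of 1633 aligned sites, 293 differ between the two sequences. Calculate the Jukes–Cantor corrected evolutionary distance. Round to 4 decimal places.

0.2051

p = 293/1633 ≈ 0.179424.
d = −(3/4) ln(1 − 4p/3) = −0.75 ln(1 − 0.239232) = −0.75 ln(0.760768)
  = −0.75 × (-0.273427) = 0.205070 substitutions/site.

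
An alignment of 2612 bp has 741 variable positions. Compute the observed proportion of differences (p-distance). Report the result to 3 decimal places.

p = 741/2612 = 0.283690… ≈ 0.284 (to 3 d.p.).

0.284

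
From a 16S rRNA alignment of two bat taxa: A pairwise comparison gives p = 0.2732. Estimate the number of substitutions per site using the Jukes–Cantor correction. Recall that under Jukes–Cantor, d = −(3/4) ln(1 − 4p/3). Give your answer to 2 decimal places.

0.34

d = −(3/4) ln(1 − 4p/3) = −0.75 ln(1 − 0.364267) = −0.75 ln(0.635733)
  = −0.75 × (-0.452977) = 0.339733 substitutions/site.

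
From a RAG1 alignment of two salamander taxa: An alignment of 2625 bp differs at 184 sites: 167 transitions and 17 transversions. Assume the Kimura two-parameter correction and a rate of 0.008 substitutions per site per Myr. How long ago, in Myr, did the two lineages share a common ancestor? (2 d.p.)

P = 167/2625 ≈ 0.063619 and Q = 17/2625 ≈ 0.006476.
Under the Kimura two-parameter model, d = −½ ln(1 − 2P − Q) − ¼ ln(1 − 2Q).
1 − 2P − Q = 0.866286, giving −½ ln(0.866286) = 0.071770.
1 − 2Q = 0.987048, giving −¼ ln(0.987048) = 0.003259.
d = 0.071770 + 0.003259 = 0.075029.
Under a molecular clock d = 2μt, so t = d/(2μ) = 0.075029 / (2 × 0.008) = 4.69 Myr.

4.69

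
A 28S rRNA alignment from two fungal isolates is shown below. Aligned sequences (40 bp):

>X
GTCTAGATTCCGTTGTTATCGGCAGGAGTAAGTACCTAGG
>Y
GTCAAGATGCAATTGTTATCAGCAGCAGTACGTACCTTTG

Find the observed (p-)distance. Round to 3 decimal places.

The sequences differ at 9 of 40 positions (sites 4, 9, 11, 12, 21, 26, 31, 38, 39).
p = 9/40 = 0.225.

0.225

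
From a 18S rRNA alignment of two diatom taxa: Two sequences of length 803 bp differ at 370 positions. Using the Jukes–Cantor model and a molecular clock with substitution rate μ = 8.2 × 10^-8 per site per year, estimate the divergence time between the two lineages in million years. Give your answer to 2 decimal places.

p = 370/803 ≈ 0.460772.
d = −(3/4) ln(1 − 4p/3) = −0.75 ln(1 − 0.614363) = −0.75 ln(0.385637)
  = −0.75 × (-0.952859) = 0.714644 substitutions/site.
Under a molecular clock d = 2μt, so t = d/(2μ) = 0.714644 / (2 × 8.2 × 10^-8) = 4.36 million years.

4.36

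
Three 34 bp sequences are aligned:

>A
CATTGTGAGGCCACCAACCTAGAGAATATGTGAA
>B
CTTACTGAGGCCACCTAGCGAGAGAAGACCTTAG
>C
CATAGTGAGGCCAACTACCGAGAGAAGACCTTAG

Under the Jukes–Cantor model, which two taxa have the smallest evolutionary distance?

A–B: 11/34 differ, p = 0.324, d = 0.423.
A–C: 9/34 differ, p = 0.265, d = 0.326.
B–C: 4/34 differ, p = 0.118, d = 0.128.
The smallest distance is between B and C.

B and C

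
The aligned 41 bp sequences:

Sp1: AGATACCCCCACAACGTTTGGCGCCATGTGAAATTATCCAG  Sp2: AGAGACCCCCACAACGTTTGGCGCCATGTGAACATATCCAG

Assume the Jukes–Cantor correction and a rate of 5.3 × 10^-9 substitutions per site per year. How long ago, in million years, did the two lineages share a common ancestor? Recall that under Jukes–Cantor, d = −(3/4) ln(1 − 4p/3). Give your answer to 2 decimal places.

The sequences differ at 3 of 41 sites (4, 33, 34), so p = 3/41 ≈ 0.073171.
d = −(3/4) ln(1 − 4p/3) = −0.75 ln(1 − 0.097561) = −0.75 ln(0.902439)
  = −0.75 × (-0.102654) = 0.076991 substitutions/site.
Under a molecular clock d = 2μt, so t = d/(2μ) = 0.076991 / (2 × 5.3 × 10^-9) = 7.26 million years.

7.26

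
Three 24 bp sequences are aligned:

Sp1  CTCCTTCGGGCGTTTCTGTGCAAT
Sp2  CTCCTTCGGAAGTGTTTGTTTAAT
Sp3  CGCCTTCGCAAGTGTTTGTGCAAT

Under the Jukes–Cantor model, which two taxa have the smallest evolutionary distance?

Sp1–Sp2: 6/24 differ, p = 0.250, d = 0.304.
Sp1–Sp3: 6/24 differ, p = 0.250, d = 0.304.
Sp2–Sp3: 4/24 differ, p = 0.167, d = 0.188.
The smallest distance is between Sp2 and Sp3.

Sp2 and Sp3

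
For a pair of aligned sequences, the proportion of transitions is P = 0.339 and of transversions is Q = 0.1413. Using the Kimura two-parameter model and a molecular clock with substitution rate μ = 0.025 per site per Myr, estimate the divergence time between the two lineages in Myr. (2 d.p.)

18.77

Under the Kimura two-parameter model, d = −½ ln(1 − 2P − Q) − ¼ ln(1 − 2Q).
1 − 2P − Q = 0.1807, giving −½ ln(0.1807) = 0.855459.
1 − 2Q = 0.7174, giving −¼ ln(0.7174) = 0.083030.
d = 0.855459 + 0.083030 = 0.938489.
Under a molecular clock d = 2μt, so t = d/(2μ) = 0.938489 / (2 × 0.025) = 18.77 Myr.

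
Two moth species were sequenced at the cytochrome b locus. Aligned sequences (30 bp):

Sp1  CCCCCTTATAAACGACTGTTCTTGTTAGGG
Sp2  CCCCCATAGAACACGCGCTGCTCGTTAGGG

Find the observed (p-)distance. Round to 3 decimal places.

0.333

The sequences differ at 10 of 30 positions (sites 6, 9, 12, 13, 14, 15, 17, 18, 20, 23).
p = 10/30 = 0.333333… ≈ 0.333 (to 3 d.p.).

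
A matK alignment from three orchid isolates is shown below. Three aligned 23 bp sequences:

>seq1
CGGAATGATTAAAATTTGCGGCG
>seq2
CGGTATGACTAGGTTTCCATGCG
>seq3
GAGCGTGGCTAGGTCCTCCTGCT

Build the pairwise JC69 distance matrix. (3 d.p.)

d(seq1,seq2) = 0.553, d(seq1,seq3) = 1.252, d(seq2,seq3) = 0.650

seq1–seq2: 9/23 sites differ → p ≈ 0.391304, d = −0.75 ln(1 − 0.521739) = 0.553199 ≈ 0.553.
seq1–seq3: 14/23 sites differ → p ≈ 0.608696, d = −0.75 ln(1 − 0.811595) = 1.251871 ≈ 1.252.
seq2–seq3: 10/23 sites differ → p ≈ 0.434783, d = −0.75 ln(1 − 0.579711) = 0.650110 ≈ 0.650.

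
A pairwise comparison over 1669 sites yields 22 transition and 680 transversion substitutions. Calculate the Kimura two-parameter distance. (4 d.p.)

P = 22/1669 ≈ 0.013182 and Q = 680/1669 ≈ 0.40743.
Under the Kimura two-parameter model, d = −½ ln(1 − 2P − Q) − ¼ ln(1 − 2Q).
1 − 2P − Q = 0.566206, giving −½ ln(0.566206) = 0.284399.
1 − 2Q = 0.18514, giving −¼ ln(0.18514) = 0.421661.
d = 0.284399 + 0.421661 = 0.706060.

0.7061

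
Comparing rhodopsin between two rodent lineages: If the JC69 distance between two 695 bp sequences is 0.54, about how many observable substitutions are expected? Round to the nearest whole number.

268

Invert JC69: p = (3/4)(1 − e^(−4d/3)) = 0.75 × (1 − e^(-0.72)) = 0.75 × (1 − 0.486752) = 0.384936.
Expected differing sites = pL ≈ 0.384936 × 695 = 267.53052 ≈ 268.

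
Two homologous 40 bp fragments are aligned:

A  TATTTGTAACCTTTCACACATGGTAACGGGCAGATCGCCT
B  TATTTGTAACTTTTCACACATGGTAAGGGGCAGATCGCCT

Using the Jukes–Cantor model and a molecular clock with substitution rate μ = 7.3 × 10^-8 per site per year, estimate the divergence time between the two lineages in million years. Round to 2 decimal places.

0.35

The sequences differ at 2 of 40 sites (11, 27), so p = 2/40 = 0.05.
d = −(3/4) ln(1 − 4p/3) = −0.75 ln(1 − 0.066667) = −0.75 ln(0.933333)
  = −0.75 × (-0.068993) = 0.051745 substitutions/site.
Under a molecular clock d = 2μt, so t = d/(2μ) = 0.051745 / (2 × 7.3 × 10^-8) = 0.35 million years.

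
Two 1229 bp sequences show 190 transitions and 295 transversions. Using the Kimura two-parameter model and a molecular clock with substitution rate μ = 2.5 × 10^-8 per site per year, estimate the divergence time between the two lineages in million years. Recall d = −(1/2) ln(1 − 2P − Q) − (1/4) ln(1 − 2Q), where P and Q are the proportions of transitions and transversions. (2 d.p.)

P = 190/1229 ≈ 0.154597 and Q = 295/1229 ≈ 0.240033.
Under the Kimura two-parameter model, d = −½ ln(1 − 2P − Q) − ¼ ln(1 − 2Q).
1 − 2P − Q = 0.450773, giving −½ ln(0.450773) = 0.398396.
1 − 2Q = 0.519934, giving −¼ ln(0.519934) = 0.163513.
d = 0.398396 + 0.163513 = 0.561909.
Under a molecular clock d = 2μt, so t = d/(2μ) = 0.561909 / (2 × 2.5 × 10^-8) = 11.24 million years.

11.24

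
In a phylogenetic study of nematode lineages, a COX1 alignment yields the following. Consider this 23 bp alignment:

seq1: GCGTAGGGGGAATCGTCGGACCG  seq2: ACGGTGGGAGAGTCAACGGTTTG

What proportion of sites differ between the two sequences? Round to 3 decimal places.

The sequences differ at 10 of 23 positions (sites 1, 4, 5, 9, 12, 15, 16, 20, 21, 22).
p = 10/23 = 0.434782… ≈ 0.435 (to 3 d.p.).

0.435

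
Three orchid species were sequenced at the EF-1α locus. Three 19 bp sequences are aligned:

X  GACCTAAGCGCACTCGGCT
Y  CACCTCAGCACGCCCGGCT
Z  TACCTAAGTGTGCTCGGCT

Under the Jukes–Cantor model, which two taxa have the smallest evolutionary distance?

X and Z

X–Y: 5/19 differ, p = 0.263, d = 0.324.
X–Z: 4/19 differ, p = 0.211, d = 0.247.
Y–Z: 6/19 differ, p = 0.316, d = 0.410.
The smallest distance is between X and Z.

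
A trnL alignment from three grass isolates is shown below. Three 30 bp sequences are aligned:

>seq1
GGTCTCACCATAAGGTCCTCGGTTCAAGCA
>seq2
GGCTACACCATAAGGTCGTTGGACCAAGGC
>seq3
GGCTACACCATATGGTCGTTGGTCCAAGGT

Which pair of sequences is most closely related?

seq2 and seq3

seq1–seq2: 9/30 differ, p = 0.300, d = 0.383.
seq1–seq3: 9/30 differ, p = 0.300, d = 0.383.
seq2–seq3: 3/30 differ, p = 0.100, d = 0.107.
The smallest distance is between seq2 and seq3.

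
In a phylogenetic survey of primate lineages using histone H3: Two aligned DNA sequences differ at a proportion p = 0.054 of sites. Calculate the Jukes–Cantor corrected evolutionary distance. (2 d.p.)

d = −(3/4) ln(1 − 4p/3) = −0.75 ln(1 − 0.072) = −0.75 ln(0.928)
  = −0.75 × (-0.074724) = 0.056043 substitutions/site.

0.06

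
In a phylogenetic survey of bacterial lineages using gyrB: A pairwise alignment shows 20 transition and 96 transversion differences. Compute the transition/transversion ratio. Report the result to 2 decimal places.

R = 20/96 = 0.208333… ≈ 0.21 (to 2 d.p.).

0.21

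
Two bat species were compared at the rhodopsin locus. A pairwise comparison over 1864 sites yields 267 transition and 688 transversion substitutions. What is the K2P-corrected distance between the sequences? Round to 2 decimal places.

P = 267/1864 ≈ 0.14324 and Q = 688/1864 ≈ 0.369099.
Under the Kimura two-parameter model, d = −½ ln(1 − 2P − Q) − ¼ ln(1 − 2Q).
1 − 2P − Q = 0.344421, giving −½ ln(0.344421) = 0.532945.
1 − 2Q = 0.261802, giving −¼ ln(0.261802) = 0.335042.
d = 0.532945 + 0.335042 = 0.867987.

0.87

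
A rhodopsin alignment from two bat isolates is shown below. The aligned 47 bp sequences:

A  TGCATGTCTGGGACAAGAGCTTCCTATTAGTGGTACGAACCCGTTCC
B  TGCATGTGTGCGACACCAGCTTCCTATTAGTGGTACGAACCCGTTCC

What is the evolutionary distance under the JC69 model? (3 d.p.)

0.090

The sequences differ at 4 of 47 sites (8, 11, 16, 17), so p = 4/47 ≈ 0.085106.
d = −(3/4) ln(1 − 4p/3) = −0.75 ln(1 − 0.113475) = −0.75 ln(0.886525)
  = −0.75 × (-0.120446) = 0.090335 substitutions/site.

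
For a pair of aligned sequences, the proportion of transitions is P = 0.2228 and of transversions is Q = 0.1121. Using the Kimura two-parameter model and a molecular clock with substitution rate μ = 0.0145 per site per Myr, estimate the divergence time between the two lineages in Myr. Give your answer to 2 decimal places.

Under the Kimura two-parameter model, d = −½ ln(1 − 2P − Q) − ¼ ln(1 − 2Q).
1 − 2P − Q = 0.4423, giving −½ ln(0.4423) = 0.407883.
1 − 2Q = 0.7758, giving −¼ ln(0.7758) = 0.063465.
d = 0.407883 + 0.063465 = 0.471348.
Under a molecular clock d = 2μt, so t = d/(2μ) = 0.471348 / (2 × 0.0145) = 16.25 Myr.

16.25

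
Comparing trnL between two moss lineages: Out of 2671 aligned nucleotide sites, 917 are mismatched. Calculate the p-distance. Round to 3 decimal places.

0.343

p = 917/2671 = 0.343317… ≈ 0.343 (to 3 d.p.).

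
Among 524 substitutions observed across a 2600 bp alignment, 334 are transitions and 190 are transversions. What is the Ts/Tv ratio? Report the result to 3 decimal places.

R = 334/190 = 1.757894… ≈ 1.758 (to 3 d.p.).

1.758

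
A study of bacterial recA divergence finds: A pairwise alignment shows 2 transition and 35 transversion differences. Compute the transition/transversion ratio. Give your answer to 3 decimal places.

0.057

R = 2/35 = 0.057142… ≈ 0.057 (to 3 d.p.).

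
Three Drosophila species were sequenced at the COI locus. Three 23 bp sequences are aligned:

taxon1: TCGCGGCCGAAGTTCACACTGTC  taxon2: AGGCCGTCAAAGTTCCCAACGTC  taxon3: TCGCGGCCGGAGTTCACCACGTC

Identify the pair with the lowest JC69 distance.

taxon1 and taxon3

taxon1–taxon2: 8/23 differ, p = 0.348, d = 0.467.
taxon1–taxon3: 4/23 differ, p = 0.174, d = 0.198.
taxon2–taxon3: 8/23 differ, p = 0.348, d = 0.467.
The smallest distance is between taxon1 and taxon3.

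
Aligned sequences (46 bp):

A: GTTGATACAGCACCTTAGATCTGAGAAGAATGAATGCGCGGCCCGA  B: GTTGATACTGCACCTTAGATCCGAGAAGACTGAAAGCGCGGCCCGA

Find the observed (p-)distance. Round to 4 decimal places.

The sequences differ at 4 of 46 positions (sites 9, 22, 30, 35).
p = 4/46 = 0.086956… ≈ 0.0870 (to 4 d.p.).

0.0870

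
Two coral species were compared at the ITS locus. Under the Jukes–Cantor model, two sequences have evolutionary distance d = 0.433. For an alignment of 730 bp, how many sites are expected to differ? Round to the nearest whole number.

Invert JC69: p = (3/4)(1 − e^(−4d/3)) = 0.75 × (1 − e^(-0.577333)) = 0.75 × (1 − 0.561394) = 0.328955.
Expected differing sites = pL ≈ 0.328955 × 730 = 240.13715 ≈ 240.

240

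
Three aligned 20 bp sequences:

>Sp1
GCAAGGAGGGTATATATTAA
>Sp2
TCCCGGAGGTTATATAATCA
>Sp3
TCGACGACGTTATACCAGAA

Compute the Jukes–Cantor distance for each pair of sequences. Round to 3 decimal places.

d(Sp1,Sp2) = 0.383, d(Sp1,Sp3) = 0.687, d(Sp2,Sp3) = 0.572

Sp1–Sp2: 6/20 sites differ → p = 0.3, d = −0.75 ln(1 − 0.4) = 0.383119 ≈ 0.383.
Sp1–Sp3: 9/20 sites differ → p = 0.45, d = −0.75 ln(1 − 0.6) = 0.687218 ≈ 0.687.
Sp2–Sp3: 8/20 sites differ → p = 0.4, d = −0.75 ln(1 − 0.533333) = 0.571605 ≈ 0.572.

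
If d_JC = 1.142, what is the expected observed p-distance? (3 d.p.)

0.586

p = (3/4)(1 − e^(−4d/3)) = 0.75 × (1 − e^(-1.522667)) = 0.75 × (1 − 0.218129) = 0.586403.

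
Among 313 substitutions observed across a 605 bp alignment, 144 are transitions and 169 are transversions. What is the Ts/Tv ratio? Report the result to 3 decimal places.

R = 144/169 = 0.852071… ≈ 0.852 (to 3 d.p.).

0.852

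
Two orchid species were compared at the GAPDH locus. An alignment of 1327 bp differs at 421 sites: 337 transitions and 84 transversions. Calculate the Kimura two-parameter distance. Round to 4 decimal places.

0.4572

P = 337/1327 ≈ 0.253956 and Q = 84/1327 ≈ 0.063301.
Under the Kimura two-parameter model, d = −½ ln(1 − 2P − Q) − ¼ ln(1 − 2Q).
1 − 2P − Q = 0.428787, giving −½ ln(0.428787) = 0.423397.
1 − 2Q = 0.873398, giving −¼ ln(0.873398) = 0.033841.
d = 0.423397 + 0.033841 = 0.457238.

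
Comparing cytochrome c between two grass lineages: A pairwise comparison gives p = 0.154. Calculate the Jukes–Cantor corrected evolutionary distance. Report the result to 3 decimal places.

0.172

d = −(3/4) ln(1 − 4p/3) = −0.75 ln(1 − 0.205333) = −0.75 ln(0.794667)
  = −0.75 × (-0.229832) = 0.172374 substitutions/site.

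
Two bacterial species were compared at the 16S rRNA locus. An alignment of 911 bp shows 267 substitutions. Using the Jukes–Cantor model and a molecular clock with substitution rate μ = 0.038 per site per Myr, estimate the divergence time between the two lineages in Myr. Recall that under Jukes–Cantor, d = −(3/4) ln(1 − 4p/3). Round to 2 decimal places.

4.89

p = 267/911 ≈ 0.293085.
d = −(3/4) ln(1 − 4p/3) = −0.75 ln(1 − 0.39078) = −0.75 ln(0.60922)
  = −0.75 × (-0.495576) = 0.371682 substitutions/site.
Under a molecular clock d = 2μt, so t = d/(2μ) = 0.371682 / (2 × 0.038) = 4.89 Myr.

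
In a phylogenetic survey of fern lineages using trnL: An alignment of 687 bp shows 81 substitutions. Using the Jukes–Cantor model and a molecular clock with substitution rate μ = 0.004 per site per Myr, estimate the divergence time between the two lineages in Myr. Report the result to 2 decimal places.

p = 81/687 ≈ 0.117904.
d = −(3/4) ln(1 − 4p/3) = −0.75 ln(1 − 0.157205) = −0.75 ln(0.842795)
  = −0.75 × (-0.171032) = 0.128274 substitutions/site.
Under a molecular clock d = 2μt, so t = d/(2μ) = 0.128274 / (2 × 0.004) = 16.03 Myr.

16.03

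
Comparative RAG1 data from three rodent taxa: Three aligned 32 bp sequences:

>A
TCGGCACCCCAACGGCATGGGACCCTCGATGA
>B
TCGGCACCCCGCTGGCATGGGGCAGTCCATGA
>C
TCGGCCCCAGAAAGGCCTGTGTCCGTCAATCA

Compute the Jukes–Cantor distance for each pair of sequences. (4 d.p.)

d(A,B) = 0.2586, d(A,C) = 0.4042, d(B,C) = 0.5199

A–B: 7/32 sites differ → p = 0.21875, d = −0.75 ln(1 − 0.291667) = 0.258631 ≈ 0.2586.
A–C: 10/32 sites differ → p = 0.3125, d = −0.75 ln(1 − 0.416667) = 0.404248 ≈ 0.4042.
B–C: 12/32 sites differ → p = 0.375, d = −0.75 ln(1 − 0.5) = 0.519860 ≈ 0.5199.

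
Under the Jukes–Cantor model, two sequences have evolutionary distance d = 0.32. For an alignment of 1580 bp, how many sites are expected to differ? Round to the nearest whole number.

412

Invert JC69: p = (3/4)(1 − e^(−4d/3)) = 0.75 × (1 − e^(-0.426667)) = 0.75 × (1 − 0.652681) = 0.260489.
Expected differing sites = pL ≈ 0.260489 × 1580 = 411.57262 ≈ 412.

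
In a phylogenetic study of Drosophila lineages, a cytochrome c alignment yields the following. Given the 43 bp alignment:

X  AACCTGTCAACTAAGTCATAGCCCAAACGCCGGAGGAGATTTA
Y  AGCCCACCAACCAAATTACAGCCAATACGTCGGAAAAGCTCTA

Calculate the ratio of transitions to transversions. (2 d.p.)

Transitions are A↔G and C↔T; transversions are all other mismatches.
Transitions: 12. Transversions: 3.
R = 12/3 = 4.00.

4.00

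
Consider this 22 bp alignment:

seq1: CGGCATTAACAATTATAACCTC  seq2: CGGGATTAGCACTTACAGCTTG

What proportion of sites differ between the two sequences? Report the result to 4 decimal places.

0.3182

The sequences differ at 7 of 22 positions (sites 4, 9, 12, 16, 18, 20, 22).
p = 7/22 = 0.318181… ≈ 0.3182 (to 4 d.p.).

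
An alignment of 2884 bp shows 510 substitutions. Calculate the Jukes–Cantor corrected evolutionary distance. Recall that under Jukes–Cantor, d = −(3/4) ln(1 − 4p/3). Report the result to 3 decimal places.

0.202

p = 510/2884 ≈ 0.176838.
d = −(3/4) ln(1 − 4p/3) = −0.75 ln(1 − 0.235784) = −0.75 ln(0.764216)
  = −0.75 × (-0.268905) = 0.201679 substitutions/site.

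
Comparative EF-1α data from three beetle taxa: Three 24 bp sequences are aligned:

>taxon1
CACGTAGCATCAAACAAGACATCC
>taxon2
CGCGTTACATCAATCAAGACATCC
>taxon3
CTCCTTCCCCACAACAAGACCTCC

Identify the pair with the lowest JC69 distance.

taxon1–taxon2: 4/24 differ, p = 0.167, d = 0.188.
taxon1–taxon3: 9/24 differ, p = 0.375, d = 0.520.
taxon2–taxon3: 9/24 differ, p = 0.375, d = 0.520.
The smallest distance is between taxon1 and taxon2.

taxon1 and taxon2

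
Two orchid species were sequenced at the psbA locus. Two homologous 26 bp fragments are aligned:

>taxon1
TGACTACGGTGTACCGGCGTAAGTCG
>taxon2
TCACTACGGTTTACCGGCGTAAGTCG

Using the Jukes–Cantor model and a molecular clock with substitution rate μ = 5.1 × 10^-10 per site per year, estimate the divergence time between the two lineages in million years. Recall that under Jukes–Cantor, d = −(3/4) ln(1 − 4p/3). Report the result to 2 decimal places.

The sequences differ at 2 of 26 sites (2, 11), so p = 2/26 ≈ 0.076923.
d = −(3/4) ln(1 − 4p/3) = −0.75 ln(1 − 0.102564) = −0.75 ln(0.897436)
  = −0.75 × (-0.108213) = 0.081160 substitutions/site.
Under a molecular clock d = 2μt, so t = d/(2μ) = 0.081160 / (2 × 5.1 × 10^-10) = 79.57 million years.

79.57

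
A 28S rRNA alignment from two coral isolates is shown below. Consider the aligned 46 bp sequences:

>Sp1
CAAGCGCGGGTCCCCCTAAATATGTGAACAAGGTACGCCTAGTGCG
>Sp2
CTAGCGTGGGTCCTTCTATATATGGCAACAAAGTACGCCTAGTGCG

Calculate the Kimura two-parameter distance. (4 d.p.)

0.1989

Of 46 sites, 4 differences are transitions and 4 are transversions, so P = 4/46 ≈ 0.086957 and Q = 4/46 ≈ 0.086957.
Under the Kimura two-parameter model, d = −½ ln(1 − 2P − Q) − ¼ ln(1 − 2Q).
1 − 2P − Q = 0.739129, giving −½ ln(0.739129) = 0.151141.
1 − 2Q = 0.826086, giving −¼ ln(0.826086) = 0.047764.
d = 0.151141 + 0.047764 = 0.198905.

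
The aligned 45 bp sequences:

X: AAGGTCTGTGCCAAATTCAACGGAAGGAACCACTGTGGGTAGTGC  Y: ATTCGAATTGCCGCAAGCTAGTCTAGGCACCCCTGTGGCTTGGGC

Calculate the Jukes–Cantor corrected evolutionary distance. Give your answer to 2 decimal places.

0.73

The sequences differ at 21 of 45 sites, so p = 21/45 ≈ 0.466667.
d = −(3/4) ln(1 − 4p/3) = −0.75 ln(1 − 0.622223) = −0.75 ln(0.377777)
  = −0.75 × (-0.973451) = 0.730088 substitutions/site.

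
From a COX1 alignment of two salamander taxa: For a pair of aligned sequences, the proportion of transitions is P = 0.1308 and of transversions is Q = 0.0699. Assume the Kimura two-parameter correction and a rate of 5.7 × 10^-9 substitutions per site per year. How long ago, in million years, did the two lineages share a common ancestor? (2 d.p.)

Under the Kimura two-parameter model, d = −½ ln(1 − 2P − Q) − ¼ ln(1 − 2Q).
1 − 2P − Q = 0.6685, giving −½ ln(0.6685) = 0.201359.
1 − 2Q = 0.8602, giving −¼ ln(0.8602) = 0.037648.
d = 0.201359 + 0.037648 = 0.239007.
Under a molecular clock d = 2μt, so t = d/(2μ) = 0.239007 / (2 × 5.7 × 10^-9) = 20.97 million years.

20.97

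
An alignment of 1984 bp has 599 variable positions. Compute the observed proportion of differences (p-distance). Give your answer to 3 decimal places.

0.302

p = 599/1984 = 0.301915… ≈ 0.302 (to 3 d.p.).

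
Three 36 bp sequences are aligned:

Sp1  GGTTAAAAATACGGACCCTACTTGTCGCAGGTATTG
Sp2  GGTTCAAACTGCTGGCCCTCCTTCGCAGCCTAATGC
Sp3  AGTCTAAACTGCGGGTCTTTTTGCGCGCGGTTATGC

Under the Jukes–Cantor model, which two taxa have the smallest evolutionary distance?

Sp1–Sp2: 16/36 differ, p = 0.444, d = 0.673.
Sp1–Sp3: 17/36 differ, p = 0.472, d = 0.745.
Sp2–Sp3: 14/36 differ, p = 0.389, d = 0.548.
The smallest distance is between Sp2 and Sp3.

Sp2 and Sp3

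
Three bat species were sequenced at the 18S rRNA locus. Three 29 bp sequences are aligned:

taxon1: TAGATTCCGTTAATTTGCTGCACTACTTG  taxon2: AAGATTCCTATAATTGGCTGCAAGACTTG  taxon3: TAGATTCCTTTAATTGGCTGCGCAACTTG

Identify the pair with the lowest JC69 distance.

taxon1–taxon2: 6/29 differ, p = 0.207, d = 0.242.
taxon1–taxon3: 4/29 differ, p = 0.138, d = 0.152.
taxon2–taxon3: 5/29 differ, p = 0.172, d = 0.196.
The smallest distance is between taxon1 and taxon3.

taxon1 and taxon3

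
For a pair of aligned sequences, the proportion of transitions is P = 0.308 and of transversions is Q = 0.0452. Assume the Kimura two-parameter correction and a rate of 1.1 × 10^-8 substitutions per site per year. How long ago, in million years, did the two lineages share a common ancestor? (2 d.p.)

Under the Kimura two-parameter model, d = −½ ln(1 − 2P − Q) − ¼ ln(1 − 2Q).
1 − 2P − Q = 0.3388, giving −½ ln(0.3388) = 0.541173.
1 − 2Q = 0.9096, giving −¼ ln(0.9096) = 0.023688.
d = 0.541173 + 0.023688 = 0.564861.
Under a molecular clock d = 2μt, so t = d/(2μ) = 0.564861 / (2 × 1.1 × 10^-8) = 25.68 million years.

25.68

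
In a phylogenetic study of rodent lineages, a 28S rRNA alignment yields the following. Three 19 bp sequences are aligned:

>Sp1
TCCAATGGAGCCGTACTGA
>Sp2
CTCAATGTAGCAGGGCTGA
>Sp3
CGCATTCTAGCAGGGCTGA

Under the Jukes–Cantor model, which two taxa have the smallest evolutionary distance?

Sp2 and Sp3

Sp1–Sp2: 6/19 differ, p = 0.316, d = 0.410.
Sp1–Sp3: 8/19 differ, p = 0.421, d = 0.618.
Sp2–Sp3: 3/19 differ, p = 0.158, d = 0.177.
The smallest distance is between Sp2 and Sp3.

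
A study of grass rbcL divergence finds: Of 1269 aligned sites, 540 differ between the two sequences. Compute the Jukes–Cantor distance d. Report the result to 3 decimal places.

0.628

p = 540/1269 ≈ 0.425532.
d = −(3/4) ln(1 − 4p/3) = −0.75 ln(1 − 0.567376) = −0.75 ln(0.432624)
  = −0.75 × (-0.837886) = 0.628415 substitutions/site.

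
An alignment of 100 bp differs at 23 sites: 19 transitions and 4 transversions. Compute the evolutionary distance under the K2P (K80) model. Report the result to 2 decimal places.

P = 19/100 = 0.19 and Q = 4/100 = 0.04.
Under the Kimura two-parameter model, d = −½ ln(1 − 2P − Q) − ¼ ln(1 − 2Q).
1 − 2P − Q = 0.58, giving −½ ln(0.58) = 0.272364.
1 − 2Q = 0.92, giving −¼ ln(0.92) = 0.020845.
d = 0.272364 + 0.020845 = 0.293209.

0.29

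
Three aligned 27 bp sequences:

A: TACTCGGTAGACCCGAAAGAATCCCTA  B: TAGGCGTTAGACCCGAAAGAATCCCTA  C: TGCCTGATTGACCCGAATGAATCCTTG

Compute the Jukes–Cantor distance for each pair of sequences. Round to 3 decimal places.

d(A,B) = 0.120, d(A,C) = 0.377, d(B,C) = 0.441

A–B: 3/27 sites differ → p ≈ 0.111111, d = −0.75 ln(1 − 0.148148) = 0.120257 ≈ 0.120.
A–C: 8/27 sites differ → p ≈ 0.296296, d = −0.75 ln(1 − 0.395061) = 0.376971 ≈ 0.377.
B–C: 9/27 sites differ → p ≈ 0.333333, d = −0.75 ln(1 − 0.444444) = 0.440839 ≈ 0.441.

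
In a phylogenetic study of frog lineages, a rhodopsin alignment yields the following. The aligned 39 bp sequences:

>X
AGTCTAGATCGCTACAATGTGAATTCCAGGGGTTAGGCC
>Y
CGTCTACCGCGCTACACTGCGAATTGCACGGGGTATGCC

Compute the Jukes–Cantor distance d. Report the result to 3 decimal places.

The sequences differ at 10 of 39 sites (1, 7, 8, 9, 17, 20, 26, 29, 33, 36), so p = 10/39 ≈ 0.25641.
d = −(3/4) ln(1 − 4p/3) = −0.75 ln(1 − 0.34188) = −0.75 ln(0.65812)
  = −0.75 × (-0.418368) = 0.313776 substitutions/site.

0.314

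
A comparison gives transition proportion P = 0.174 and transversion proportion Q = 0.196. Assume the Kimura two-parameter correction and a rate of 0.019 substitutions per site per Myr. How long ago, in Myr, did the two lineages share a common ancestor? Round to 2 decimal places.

13.61

Under the Kimura two-parameter model, d = −½ ln(1 − 2P − Q) − ¼ ln(1 − 2Q).
1 − 2P − Q = 0.456, giving −½ ln(0.456) = 0.392631.
1 − 2Q = 0.608, giving −¼ ln(0.608) = 0.124395.
d = 0.392631 + 0.124395 = 0.517026.
Under a molecular clock d = 2μt, so t = d/(2μ) = 0.517026 / (2 × 0.019) = 13.61 Myr.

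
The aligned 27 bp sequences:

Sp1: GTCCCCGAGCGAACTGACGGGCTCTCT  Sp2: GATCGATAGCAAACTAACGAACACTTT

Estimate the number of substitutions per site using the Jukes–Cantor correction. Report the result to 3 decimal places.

0.588

The sequences differ at 11 of 27 sites, so p = 11/27 ≈ 0.407407.
d = −(3/4) ln(1 − 4p/3) = −0.75 ln(1 − 0.543209) = −0.75 ln(0.456791)
  = −0.75 × (-0.783529) = 0.587647 substitutions/site.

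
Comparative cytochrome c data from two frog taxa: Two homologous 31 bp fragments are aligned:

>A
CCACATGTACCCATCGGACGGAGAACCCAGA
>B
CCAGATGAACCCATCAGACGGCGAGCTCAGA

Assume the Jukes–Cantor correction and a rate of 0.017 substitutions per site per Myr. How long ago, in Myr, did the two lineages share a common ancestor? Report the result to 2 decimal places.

6.58

The sequences differ at 6 of 31 sites (4, 8, 16, 22, 25, 27), so p = 6/31 ≈ 0.193548.
d = −(3/4) ln(1 − 4p/3) = −0.75 ln(1 − 0.258064) = −0.75 ln(0.741936)
  = −0.75 × (-0.298492) = 0.223869 substitutions/site.
Under a molecular clock d = 2μt, so t = d/(2μ) = 0.223869 / (2 × 0.017) = 6.58 Myr.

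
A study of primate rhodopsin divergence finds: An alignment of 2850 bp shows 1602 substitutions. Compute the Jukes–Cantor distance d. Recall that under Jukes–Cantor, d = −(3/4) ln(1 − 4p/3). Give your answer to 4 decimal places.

1.0381

p = 1602/2850 ≈ 0.562105.
d = −(3/4) ln(1 − 4p/3) = −0.75 ln(1 − 0.749473) = −0.75 ln(0.250527)
  = −0.75 × (-1.384189) = 1.038142 substitutions/site.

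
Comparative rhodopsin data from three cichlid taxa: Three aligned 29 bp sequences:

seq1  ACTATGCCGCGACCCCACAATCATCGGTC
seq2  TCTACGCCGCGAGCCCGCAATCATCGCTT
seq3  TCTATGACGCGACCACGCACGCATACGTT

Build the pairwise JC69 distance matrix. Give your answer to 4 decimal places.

seq1–seq2: 6/29 sites differ → p ≈ 0.206897, d = −0.75 ln(1 − 0.275863) = 0.242081 ≈ 0.2421.
seq1–seq3: 9/29 sites differ → p ≈ 0.310345, d = −0.75 ln(1 − 0.413793) = 0.400562 ≈ 0.4006.
seq2–seq3: 9/29 sites differ → p ≈ 0.310345, d = −0.75 ln(1 − 0.413793) = 0.400562 ≈ 0.4006.

d(seq1,seq2) = 0.2421, d(seq1,seq3) = 0.4006, d(seq2,seq3) = 0.4006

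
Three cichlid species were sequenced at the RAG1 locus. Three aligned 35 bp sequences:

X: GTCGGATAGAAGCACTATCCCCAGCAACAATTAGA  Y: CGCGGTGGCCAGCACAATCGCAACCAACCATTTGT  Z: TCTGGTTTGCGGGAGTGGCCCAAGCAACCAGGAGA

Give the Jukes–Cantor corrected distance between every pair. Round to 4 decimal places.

X–Y: 14/35 sites differ → p = 0.4, d = −0.75 ln(1 − 0.533333) = 0.571605 ≈ 0.5716.
X–Z: 15/35 sites differ → p ≈ 0.428571, d = −0.75 ln(1 − 0.571428) = 0.635472 ≈ 0.6355.
Y–Z: 18/35 sites differ → p ≈ 0.514286, d = −0.75 ln(1 − 0.685715) = 0.868091 ≈ 0.8681.

d(X,Y) = 0.5716, d(X,Z) = 0.6355, d(Y,Z) = 0.8681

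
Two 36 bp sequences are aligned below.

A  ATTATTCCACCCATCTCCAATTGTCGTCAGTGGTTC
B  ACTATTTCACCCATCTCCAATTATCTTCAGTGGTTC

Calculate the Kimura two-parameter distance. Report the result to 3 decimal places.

Of 36 sites, 3 differences are transitions and 1 are transversions, so P = 3/36 ≈ 0.083333 and Q = 1/36 ≈ 0.027778.
Under the Kimura two-parameter model, d = −½ ln(1 − 2P − Q) − ¼ ln(1 − 2Q).
1 − 2P − Q = 0.805556, giving −½ ln(0.805556) = 0.108111.
1 − 2Q = 0.944444, giving −¼ ln(0.944444) = 0.014290.
d = 0.108111 + 0.014290 = 0.122401.

0.122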